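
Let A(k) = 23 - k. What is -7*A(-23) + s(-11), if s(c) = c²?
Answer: -201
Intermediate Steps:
-7*A(-23) + s(-11) = -7*(23 - 1*(-23)) + (-11)² = -7*(23 + 23) + 121 = -7*46 + 121 = -322 + 121 = -201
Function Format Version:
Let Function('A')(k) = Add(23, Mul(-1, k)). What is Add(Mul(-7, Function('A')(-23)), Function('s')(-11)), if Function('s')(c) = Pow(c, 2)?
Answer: -201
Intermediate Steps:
Add(Mul(-7, Function('A')(-23)), Function('s')(-11)) = Add(Mul(-7, Add(23, Mul(-1, -23))), Pow(-11, 2)) = Add(Mul(-7, Add(23, 23)), 121) = Add(Mul(-7, 46), 121) = Add(-322, 121) = -201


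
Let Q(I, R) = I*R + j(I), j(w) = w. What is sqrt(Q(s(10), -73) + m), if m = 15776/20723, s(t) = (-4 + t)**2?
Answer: 8*I*sqrt(60163745)/1219 ≈ 50.904*I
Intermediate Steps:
m = 928/1219 (m = 15776*(1/20723) = 928/1219 ≈ 0.76128)
Q(I, R) = I + I*R (Q(I, R) = I*R + I = I + I*R)
sqrt(Q(s(10), -73) + m) = sqrt((-4 + 10)**2*(1 - 73) + 928/1219) = sqrt(6**2*(-72) + 928/1219) = sqrt(36*(-72) + 928/1219) = sqrt(-2592 + 928/1219) = sqrt(-3158720/1219) = 8*I*sqrt(60163745)/1219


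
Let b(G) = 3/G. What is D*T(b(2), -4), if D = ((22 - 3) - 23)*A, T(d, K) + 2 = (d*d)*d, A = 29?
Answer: -319/2 ≈ -159.50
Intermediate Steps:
T(d, K) = -2 + d³ (T(d, K) = -2 + (d*d)*d = -2 + d²*d = -2 + d³)
D = -116 (D = ((22 - 3) - 23)*29 = (19 - 23)*29 = -4*29 = -116)
D*T(b(2), -4) = -116*(-2 + (3/2)³) = -116*(-2 + 27/8) = -116*11/8 = -319/2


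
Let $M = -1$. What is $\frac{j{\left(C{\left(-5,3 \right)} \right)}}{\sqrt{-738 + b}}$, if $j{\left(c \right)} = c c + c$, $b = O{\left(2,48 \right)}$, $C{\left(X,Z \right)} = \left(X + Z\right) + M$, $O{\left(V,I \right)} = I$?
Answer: $- \frac{i \sqrt{690}}{115} \approx - 0.22842 i$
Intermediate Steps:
$C{\left(X,Z \right)} = -1 + X + Z$ ($C{\left(X,Z \right)} = \left(X + Z\right) - 1 = -1 + X + Z$)
$b = 48$
$j{\left(c \right)} = c + c^{2}$ ($j{\left(c \right)} = c^{2} + c = c + c^{2}$)
$\frac{j{\left(C{\left(-5,3 \right)} \right)}}{\sqrt{-738 + b}} = \frac{\left(-1 - 5 + 3\right) \left(1 - 3\right)}{\sqrt{-738 + 48}} = \frac{\left(-3\right) \left(1 - 3\right)}{\sqrt{-690}} = \frac{\left(-3\right) \left(-2\right)}{i \sqrt{690}} = 6 \left(- \frac{i \sqrt{690}}{690}\right) = - \frac{i \sqrt{690}}{115}$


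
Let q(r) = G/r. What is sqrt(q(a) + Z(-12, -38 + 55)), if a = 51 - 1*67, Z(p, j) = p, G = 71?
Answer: I*sqrt(263)/4 ≈ 4.0543*I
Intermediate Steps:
a = -16 (a = 51 - 67 = -16)
q(r) = 71/r
sqrt(q(a) + Z(-12, -38 + 55)) = sqrt(71/(-16) - 12) = sqrt(71*(-1/16) - 12) = sqrt(-71/16 - 12) = sqrt(-263/16) = I*sqrt(263)/4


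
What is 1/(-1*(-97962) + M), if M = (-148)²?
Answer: 1/119866 ≈ 8.3426e-6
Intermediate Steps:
M = 21904
1/(-1*(-97962) + M) = 1/(-1*(-97962) + 21904) = 1/(97962 + 21904) = 1/119866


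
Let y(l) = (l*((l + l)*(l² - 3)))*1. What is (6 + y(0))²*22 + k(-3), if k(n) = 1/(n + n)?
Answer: 4751/6 ≈ 791.83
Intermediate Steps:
y(l) = 2*l²*(-3 + l²) (y(l) = (l*((2*l)*(-3 + l²)))*1 = (l*(2*l*(-3 + l²)))*1 = (2*l²*(-3 + l²))*1 = 2*l²*(-3 + l²))
k(n) = 1/(2*n)
(6 + y(0))²*22 + k(-3) = (6 + 2*0²*(-3 + 0²))²*22 + (½)/(-3) = (6 + 2*0*(-3 + 0))²*22 + (½)*(-⅓) = (6 + 2*0*(-3))²*22 - ⅙ = (6 + 0)²*22 - ⅙ = 6²*22 - ⅙ = 36*22 - ⅙ = 792 - ⅙ = 4751/6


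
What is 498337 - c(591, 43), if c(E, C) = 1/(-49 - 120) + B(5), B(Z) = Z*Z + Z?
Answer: 84213884/169 ≈ 4.9831e+5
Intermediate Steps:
B(Z) = Z + Z² (B(Z) = Z² + Z = Z + Z²)
c(E, C) = 5069/169 (c(E, C) = 1/(-49 - 120) + 5*(1 + 5) = 1/(-169) + 5*6 = -1/169 + 30 = 5069/169)
498337 - c(591, 43) = 498337 - 1*5069/169 = 498337 - 5069/169 = 84213884/169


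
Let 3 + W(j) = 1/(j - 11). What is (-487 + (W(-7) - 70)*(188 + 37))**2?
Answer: 1145754801/4 ≈ 2.8644e+8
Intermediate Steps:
W(j) = -3 + 1/(-11 + j) (W(j) = -3 + 1/(j - 11) = -3 + 1/(-11 + j))
(-487 + (W(-7) - 70)*(188 + 37))**2 = (-487 + ((34 - 3*(-7))/(-11 - 7) - 70)*(188 + 37))**2 = (-487 + ((34 + 21)/(-18) - 70)*225)**2 = (-487 + (-1/18*55 - 70)*225)**2 = (-487 + (-55/18 - 70)*225)**2 = (-487 - 1315/18*225)**2 = (-487 - 32875/2)**2 = (-33849/2)**2 = 1145754801/4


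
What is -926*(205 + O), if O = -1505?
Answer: 1203800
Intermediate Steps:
-926*(205 + O) = -926*(205 - 1505) = -926*(-1300) = 1203800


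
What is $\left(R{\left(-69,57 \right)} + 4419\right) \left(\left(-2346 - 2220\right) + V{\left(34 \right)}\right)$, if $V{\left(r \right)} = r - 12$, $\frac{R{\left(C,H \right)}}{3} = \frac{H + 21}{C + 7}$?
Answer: $- \frac{621946368}{31} \approx -2.0063 \cdot 10^{7}$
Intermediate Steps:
$R{\left(C,H \right)} = \frac{3 \left(21 + H\right)}{7 + C}$ ($R{\left(C,H \right)} = 3 \frac{H + 21}{C + 7} = 3 \frac{21 + H}{7 + C} = \frac{3 \left(21 + H\right)}{7 + C}$)
$V{\left(r \right)} = -12 + r$ ($V{\left(r \right)} = r - 12 = -12 + r$)
$\left(R{\left(-69,57 \right)} + 4419\right) \left(\left(-2346 - 2220\right) + V{\left(34 \right)}\right) = \left(\frac{3 \left(21 + 57\right)}{7 - 69} + 4419\right) \left(\left(-2346 - 2220\right) + \left(-12 + 34\right)\right) = \left(3 \frac{1}{-62} \cdot 78 + 4419\right) \left(-4566 + 22\right) = \left(3 \left(- \frac{1}{62}\right) 78 + 4419\right) \left(-4544\right) = \left(- \frac{117}{31} + 4419\right) \left(-4544\right) = \frac{136872}{31} \left(-4544\right) = - \frac{621946368}{31}$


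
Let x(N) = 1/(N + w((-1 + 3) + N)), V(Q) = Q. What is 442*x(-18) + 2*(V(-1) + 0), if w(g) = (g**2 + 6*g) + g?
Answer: 95/63 ≈ 1.5079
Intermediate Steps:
w(g) = g**2 + 7*g
x(N) = 1/(N + (2 + N)*(9 + N)) (x(N) = 1/(N + ((-1 + 3) + N)*(7 + ((-1 + 3) + N))) = 1/(N + (2 + N)*(7 + (2 + N))) = 1/(N + (2 + N)*(9 + N)))
442*x(-18) + 2*(V(-1) + 0) = 442/(-18 + (2 - 18)*(9 - 18)) + 2*(-1 + 0) = 442/(-18 - 16*(-9)) + 2*(-1) = 442/(-18 + 144) - 2 = 442/126 - 2 = 442*(1/126) - 2 = 221/63 - 2 = 95/63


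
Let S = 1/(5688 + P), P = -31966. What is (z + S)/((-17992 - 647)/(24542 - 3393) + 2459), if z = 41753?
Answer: 23204372607617/1366107869056 ≈ 16.986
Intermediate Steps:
S = -1/26278 (S = 1/(5688 - 31966) = 1/(-26278) = -1/26278 ≈ -3.8055e-5)
(z + S)/((-17992 - 647)/(24542 - 3393) + 2459) = (41753 - 1/26278)/((-17992 - 647)/(24542 - 3393) + 2459) = 1097185333/(26278*(-18639/21149 + 2459)) = 1097185333/(26278*(51986752/21149)) = (1097185333/26278)*(21149/51986752) = 23204372607617/1366107869056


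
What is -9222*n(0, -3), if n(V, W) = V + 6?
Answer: -55332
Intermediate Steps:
n(V, W) = 6 + V
-9222*n(0, -3) = -9222*(6 + 0) = -9222*6 = -55332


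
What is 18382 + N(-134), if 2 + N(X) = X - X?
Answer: 18380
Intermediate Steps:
N(X) = -2 (N(X) = -2 + (X - X) = -2 + 0 = -2)
18382 + N(-134) = 18382 - 2 = 18380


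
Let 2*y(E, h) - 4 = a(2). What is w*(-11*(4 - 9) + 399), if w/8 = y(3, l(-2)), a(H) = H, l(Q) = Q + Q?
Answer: 10896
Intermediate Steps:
l(Q) = 2*Q
y(E, h) = 3 (y(E, h) = 2 + (½)*2 = 2 + 1 = 3)
w = 24 (w = 8*3 = 24)
w*(-11*(4 - 9) + 399) = 24*(-11*(4 - 9) + 399) = 24*(-11*(-5) + 399) = 24*(55 + 399) = 24*454 = 10896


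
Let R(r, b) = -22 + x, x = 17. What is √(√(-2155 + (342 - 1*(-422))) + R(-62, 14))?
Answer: √(-5 + I*√1391) ≈ 4.0392 + 4.6168*I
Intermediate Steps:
R(r, b) = -5 (R(r, b) = -22 + 17 = -5)
√(√(-2155 + (342 - 1*(-422))) + R(-62, 14)) = √(√(-2155 + (342 - 1*(-422))) - 5) = √(√(-2155 + (342 + 422)) - 5) = √(√(-2155 + 764) - 5) = √(√(-1391) - 5) = √(I*√1391 - 5) = √(-5 + I*√1391)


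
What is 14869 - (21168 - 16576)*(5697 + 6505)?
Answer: -56016715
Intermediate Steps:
14869 - (21168 - 16576)*(5697 + 6505) = 14869 - 4592*12202 = 14869 - 1*56031584 = 14869 - 56031584 = -56016715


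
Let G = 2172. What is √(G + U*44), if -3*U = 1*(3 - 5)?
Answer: 2*√4953/3 ≈ 46.918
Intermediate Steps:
U = ⅔ (U = -(3 - 5)/3 = -(-2)/3 = -⅓*(-2) = ⅔ ≈ 0.66667)
√(G + U*44) = √(2172 + (⅔)*44) = √(2172 + 88/3) = √(6604/3) = 2*√4953/3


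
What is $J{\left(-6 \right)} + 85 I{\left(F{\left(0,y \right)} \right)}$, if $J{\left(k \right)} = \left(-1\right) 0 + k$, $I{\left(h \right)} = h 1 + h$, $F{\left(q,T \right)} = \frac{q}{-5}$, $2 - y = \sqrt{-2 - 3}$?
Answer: $-6$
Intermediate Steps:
$y = 2 - i \sqrt{5}$ ($y = 2 - \sqrt{-2 - 3} = 2 - \sqrt{-5} = 2 - i \sqrt{5} \approx 2.0 - 2.2361 i$)
$F{\left(q,T \right)} = - \frac{q}{5}$ ($F{\left(q,T \right)} = q \left(- \frac{1}{5}\right) = - \frac{q}{5}$)
$I{\left(h \right)} = 2 h$ ($I{\left(h \right)} = h + h = 2 h$)
$J{\left(k \right)} = k$ ($J{\left(k \right)} = 0 + k = k$)
$J{\left(-6 \right)} + 85 I{\left(F{\left(0,y \right)} \right)} = -6 + 85 \cdot 2 \left(\left(- \frac{1}{5}\right) 0\right) = -6 + 85 \cdot 2 \cdot 0 = -6 + 85 \cdot 0 = -6 + 0 = -6$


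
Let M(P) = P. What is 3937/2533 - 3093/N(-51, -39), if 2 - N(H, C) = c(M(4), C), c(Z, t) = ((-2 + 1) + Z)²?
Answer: 7862128/17731 ≈ 443.41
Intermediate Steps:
c(Z, t) = (-1 + Z)²
N(H, C) = -7 (N(H, C) = 2 - (-1 + 4)² = 2 - 1*3² = 2 - 1*9 = 2 - 9 = -7)
3937/2533 - 3093/N(-51, -39) = 3937/2533 - 3093/(-7) = 3937*(1/2533) - 3093*(-⅐) = 3937/2533 + 3093/7 = 7862128/17731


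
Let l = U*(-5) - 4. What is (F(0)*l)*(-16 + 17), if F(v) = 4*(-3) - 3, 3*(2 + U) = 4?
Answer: 10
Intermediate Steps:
U = -⅔ (U = -2 + (⅓)*4 = -2 + 4/3 = -⅔ ≈ -0.66667)
l = -⅔ (l = -⅔*(-5) - 4 = 10/3 - 4 = -⅔ ≈ -0.66667)
F(v) = -15 (F(v) = -12 - 3 = -15)
(F(0)*l)*(-16 + 17) = (-15*(-⅔))*(-16 + 17) = 10*1 = 10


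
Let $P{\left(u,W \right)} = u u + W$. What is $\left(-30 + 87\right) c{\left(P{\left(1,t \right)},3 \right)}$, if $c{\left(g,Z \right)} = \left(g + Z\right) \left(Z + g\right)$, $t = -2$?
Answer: $228$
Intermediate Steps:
$P{\left(u,W \right)} = W + u^{2}$ ($P{\left(u,W \right)} = u^{2} + W = W + u^{2}$)
$c{\left(g,Z \right)} = \left(Z + g\right)^{2}$ ($c{\left(g,Z \right)} = \left(Z + g\right) \left(Z + g\right) = \left(Z + g\right)^{2}$)
$\left(-30 + 87\right) c{\left(P{\left(1,t \right)},3 \right)} = \left(-30 + 87\right) \left(3 - \left(2 - 1^{2}\right)\right)^{2} = 57 \left(3 + \left(-2 + 1\right)\right)^{2} = 57 \left(3 - 1\right)^{2} = 57 \cdot 2^{2} = 57 \cdot 4 = 228$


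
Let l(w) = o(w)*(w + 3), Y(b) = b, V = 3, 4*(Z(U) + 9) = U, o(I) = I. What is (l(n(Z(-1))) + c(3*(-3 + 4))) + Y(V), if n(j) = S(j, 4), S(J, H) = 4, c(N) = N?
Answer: 34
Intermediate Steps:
Z(U) = -9 + U/4
n(j) = 4
l(w) = w*(3 + w) (l(w) = w*(w + 3) = w*(3 + w))
(l(n(Z(-1))) + c(3*(-3 + 4))) + Y(V) = (4*(3 + 4) + 3*(-3 + 4)) + 3 = (4*7 + 3*1) + 3 = (28 + 3) + 3 = 31 + 3 = 34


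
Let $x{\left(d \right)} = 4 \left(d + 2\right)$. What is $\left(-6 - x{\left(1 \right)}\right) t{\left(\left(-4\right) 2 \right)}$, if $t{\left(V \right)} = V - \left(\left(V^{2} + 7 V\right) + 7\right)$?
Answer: $414$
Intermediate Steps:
$x{\left(d \right)} = 8 + 4 d$ ($x{\left(d \right)} = 4 \left(2 + d\right) = 8 + 4 d$)
$t{\left(V \right)} = -7 - V^{2} - 6 V$ ($t{\left(V \right)} = V - \left(7 + V^{2} + 7 V\right) = -7 - V^{2} - 6 V$)
$\left(-6 - x{\left(1 \right)}\right) t{\left(\left(-4\right) 2 \right)} = \left(-6 - \left(8 + 4 \cdot 1\right)\right) \left(-7 - \left(\left(-4\right) 2\right)^{2} - 6 \left(\left(-4\right) 2\right)\right) = \left(-6 - \left(8 + 4\right)\right) \left(-7 - \left(-8\right)^{2} - -48\right) = \left(-6 - 12\right) \left(-7 - 64 + 48\right) = \left(-18\right) \left(-23\right) = 414$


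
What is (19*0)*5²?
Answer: 0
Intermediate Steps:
(19*0)*5² = 0*25 = 0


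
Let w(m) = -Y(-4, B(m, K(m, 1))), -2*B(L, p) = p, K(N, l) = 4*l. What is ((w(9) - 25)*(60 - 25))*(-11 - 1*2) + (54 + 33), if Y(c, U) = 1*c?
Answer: 9642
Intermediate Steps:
B(L, p) = -p/2
Y(c, U) = c
w(m) = 4 (w(m) = -1*(-4) = 4)
((w(9) - 25)*(60 - 25))*(-11 - 1*2) + (54 + 33) = ((4 - 25)*(60 - 25))*(-11 - 1*2) + (54 + 33) = (-21*35)*(-11 - 2) + 87 = -735*(-13) + 87 = 9555 + 87 = 9642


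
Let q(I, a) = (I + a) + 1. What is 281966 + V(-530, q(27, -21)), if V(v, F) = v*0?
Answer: 281966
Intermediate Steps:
q(I, a) = 1 + I + a
V(v, F) = 0
281966 + V(-530, q(27, -21)) = 281966 + 0 = 281966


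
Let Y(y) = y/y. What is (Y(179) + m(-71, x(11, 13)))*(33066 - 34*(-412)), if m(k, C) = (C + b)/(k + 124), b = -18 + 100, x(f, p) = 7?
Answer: 6684508/53 ≈ 1.2612e+5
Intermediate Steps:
b = 82
Y(y) = 1
m(k, C) = (82 + C)/(124 + k) (m(k, C) = (C + 82)/(k + 124) = (82 + C)/(124 + k))
(Y(179) + m(-71, x(11, 13)))*(33066 - 34*(-412)) = (1 + (82 + 7)/(124 - 71))*(33066 - 34*(-412)) = (1 + 89/53)*(33066 + 14008) = (1 + (1/53)*89)*47074 = (1 + 89/53)*47074 = (142/53)*47074 = 6684508/53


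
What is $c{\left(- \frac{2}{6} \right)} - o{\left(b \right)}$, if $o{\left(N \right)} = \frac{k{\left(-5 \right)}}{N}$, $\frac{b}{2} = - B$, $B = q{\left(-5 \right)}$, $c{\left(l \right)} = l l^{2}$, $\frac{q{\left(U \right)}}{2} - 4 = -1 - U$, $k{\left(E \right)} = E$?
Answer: $- \frac{167}{864} \approx -0.19329$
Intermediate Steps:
$q{\left(U \right)} = 6 - 2 U$ ($q{\left(U \right)} = 8 + 2 \left(-1 - U\right) = 8 - \left(2 + 2 U\right) = 6 - 2 U$)
$c{\left(l \right)} = l^{3}$
$B = 16$ ($B = 6 - -10 = 6 + 10 = 16$)
$b = -32$ ($b = 2 \left(\left(-1\right) 16\right) = 2 \left(-16\right) = -32$)
$o{\left(N \right)} = - \frac{5}{N}$
$c{\left(- \frac{2}{6} \right)} - o{\left(b \right)} = \left(- \frac{2}{6}\right)^{3} - - \frac{5}{-32} = \left(\left(-2\right) \frac{1}{6}\right)^{3} - \left(-5\right) \left(- \frac{1}{32}\right) = \left(- \frac{1}{3}\right)^{3} - \frac{5}{32} = - \frac{1}{27} - \frac{5}{32} = - \frac{167}{864}$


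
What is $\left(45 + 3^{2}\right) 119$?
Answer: $6426$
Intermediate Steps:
$\left(45 + 3^{2}\right) 119 = \left(45 + 9\right) 119 = 54 \cdot 119 = 6426$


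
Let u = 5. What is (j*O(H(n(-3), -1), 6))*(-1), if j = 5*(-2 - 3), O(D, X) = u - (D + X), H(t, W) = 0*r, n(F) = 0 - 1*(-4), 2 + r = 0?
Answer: -25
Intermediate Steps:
r = -2 (r = -2 + 0 = -2)
n(F) = 4 (n(F) = 0 + 4 = 4)
H(t, W) = 0 (H(t, W) = 0*(-2) = 0)
O(D, X) = 5 - D - X (O(D, X) = 5 - (D + X) = 5 + (-D - X) = 5 - D - X)
j = -25 (j = 5*(-5) = -25)
(j*O(H(n(-3), -1), 6))*(-1) = -25*(5 - 1*0 - 1*6)*(-1) = -25*(5 + 0 - 6)*(-1) = -25*(-1)*(-1) = 25*(-1) = -25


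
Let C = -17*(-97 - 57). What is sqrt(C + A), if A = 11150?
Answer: 2*sqrt(3442) ≈ 117.34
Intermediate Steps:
C = 2618 (C = -17*(-154) = 2618)
sqrt(C + A) = sqrt(2618 + 11150) = sqrt(13768) = 2*sqrt(3442)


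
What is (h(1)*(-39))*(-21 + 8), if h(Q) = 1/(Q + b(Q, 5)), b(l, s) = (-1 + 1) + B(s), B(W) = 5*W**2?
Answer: 169/42 ≈ 4.0238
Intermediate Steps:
b(l, s) = 5*s**2 (b(l, s) = (-1 + 1) + 5*s**2 = 0 + 5*s**2 = 5*s**2)
h(Q) = 1/(125 + Q) (h(Q) = 1/(Q + 5*5**2) = 1/(Q + 5*25) = 1/(Q + 125) = 1/(125 + Q))
(h(1)*(-39))*(-21 + 8) = (-39/(125 + 1))*(-21 + 8) = (-39/126)*(-13) = ((1/126)*(-39))*(-13) = -13/42*(-13) = 169/42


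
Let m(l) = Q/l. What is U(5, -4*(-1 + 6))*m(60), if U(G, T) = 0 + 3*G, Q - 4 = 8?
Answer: 3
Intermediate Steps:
Q = 12 (Q = 4 + 8 = 12)
U(G, T) = 3*G
m(l) = 12/l
U(5, -4*(-1 + 6))*m(60) = (3*5)*(12/60) = 15*(12*(1/60)) = 15*(1/5) = 3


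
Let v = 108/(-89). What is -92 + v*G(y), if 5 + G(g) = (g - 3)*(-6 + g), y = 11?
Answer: -11968/89 ≈ -134.47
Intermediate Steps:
v = -108/89 (v = 108*(-1/89) = -108/89 ≈ -1.2135)
G(g) = -5 + (-6 + g)*(-3 + g) (G(g) = -5 + (g - 3)*(-6 + g) = -5 + (-3 + g)*(-6 + g) = -5 + (-6 + g)*(-3 + g))
-92 + v*G(y) = -92 - 108*(13 + 11² - 9*11)/89 = -92 - 108*(13 + 121 - 99)/89 = -92 - 108/89*35 = -92 - 3780/89 = -11968/89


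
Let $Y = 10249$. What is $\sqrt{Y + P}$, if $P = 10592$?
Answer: $\sqrt{20841} \approx 144.36$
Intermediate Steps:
$\sqrt{Y + P} = \sqrt{10249 + 10592} = \sqrt{20841}$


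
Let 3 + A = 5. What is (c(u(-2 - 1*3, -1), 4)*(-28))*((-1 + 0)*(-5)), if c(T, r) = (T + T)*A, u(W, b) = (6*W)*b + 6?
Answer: -20160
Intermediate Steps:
A = 2 (A = -3 + 5 = 2)
u(W, b) = 6 + 6*W*b (u(W, b) = 6*W*b + 6 = 6 + 6*W*b)
c(T, r) = 4*T (c(T, r) = (T + T)*2 = (2*T)*2 = 4*T)
(c(u(-2 - 1*3, -1), 4)*(-28))*((-1 + 0)*(-5)) = ((4*(6 + 6*(-2 - 1*3)*(-1)))*(-28))*((-1 + 0)*(-5)) = ((4*(6 + 6*(-2 - 3)*(-1)))*(-28))*(-1*(-5)) = ((4*(6 + 6*(-5)*(-1)))*(-28))*5 = ((4*(6 + 30))*(-28))*5 = ((4*36)*(-28))*5 = (144*(-28))*5 = -4032*5 = -20160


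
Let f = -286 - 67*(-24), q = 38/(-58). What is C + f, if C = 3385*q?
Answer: -25977/29 ≈ -895.76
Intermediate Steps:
q = -19/29 (q = 38*(-1/58) = -19/29 ≈ -0.65517)
f = 1322 (f = -286 + 1608 = 1322)
C = -64315/29 (C = 3385*(-19/29) = -64315/29 ≈ -2217.8)
C + f = -64315/29 + 1322 = -25977/29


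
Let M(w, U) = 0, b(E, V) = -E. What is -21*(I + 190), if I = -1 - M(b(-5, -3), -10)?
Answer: -3969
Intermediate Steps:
I = -1 (I = -1 - 1*0 = -1 + 0 = -1)
-21*(I + 190) = -21*(-1 + 190) = -21*189 = -3969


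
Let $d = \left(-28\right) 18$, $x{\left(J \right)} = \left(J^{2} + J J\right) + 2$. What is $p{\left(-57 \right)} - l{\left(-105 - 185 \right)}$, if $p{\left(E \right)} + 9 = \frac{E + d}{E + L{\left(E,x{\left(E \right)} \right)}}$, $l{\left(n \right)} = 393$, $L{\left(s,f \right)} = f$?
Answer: $- \frac{152391}{379} \approx -402.09$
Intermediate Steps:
$x{\left(J \right)} = 2 + 2 J^{2}$ ($x{\left(J \right)} = \left(J^{2} + J^{2}\right) + 2 = 2 J^{2} + 2 = 2 + 2 J^{2}$)
$d = -504$
$p{\left(E \right)} = -9 + \frac{-504 + E}{2 + E + 2 E^{2}}$ ($p{\left(E \right)} = -9 + \frac{E - 504}{E + \left(2 + 2 E^{2}\right)} = -9 + \frac{-504 + E}{2 + E + 2 E^{2}}$)
$p{\left(-57 \right)} - l{\left(-105 - 185 \right)} = \frac{2 \left(-261 - 9 \left(-57\right)^{2} - -228\right)}{2 - 57 + 2 \left(-57\right)^{2}} - 393 = \frac{2 \left(-261 - 29241 + 228\right)}{2 - 57 + 2 \cdot 3249} - 393 = \frac{2 \left(-261 - 29241 + 228\right)}{2 - 57 + 6498} - 393 = 2 \cdot \frac{1}{6443} \left(-29274\right) - 393 = - \frac{3444}{379} - 393 = - \frac{152391}{379}$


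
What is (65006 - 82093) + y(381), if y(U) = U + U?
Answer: -16325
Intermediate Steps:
y(U) = 2*U
(65006 - 82093) + y(381) = (65006 - 82093) + 2*381 = -17087 + 762 = -16325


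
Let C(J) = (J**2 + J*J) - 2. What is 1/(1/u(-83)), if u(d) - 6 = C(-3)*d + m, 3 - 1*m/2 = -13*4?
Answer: -1212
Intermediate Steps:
m = 110 (m = 6 - (-26)*4 = 6 - 2*(-52) = 6 + 104 = 110)
C(J) = -2 + 2*J**2 (C(J) = (J**2 + J**2) - 2 = 2*J**2 - 2 = -2 + 2*J**2)
u(d) = 116 + 16*d (u(d) = 6 + ((-2 + 2*(-3)**2)*d + 110) = 6 + ((-2 + 2*9)*d + 110) = 6 + ((-2 + 18)*d + 110) = 6 + (16*d + 110) = 6 + (110 + 16*d) = 116 + 16*d)
1/(1/u(-83)) = 1/(1/(116 + 16*(-83))) = 1/(1/(116 - 1328)) = 1/(1/(-1212)) = 1/(-1/1212) = -1212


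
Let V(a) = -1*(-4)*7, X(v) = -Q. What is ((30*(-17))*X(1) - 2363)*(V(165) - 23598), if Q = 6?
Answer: -16428290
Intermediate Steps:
X(v) = -6 (X(v) = -1*6 = -6)
V(a) = 28 (V(a) = 4*7 = 28)
((30*(-17))*X(1) - 2363)*(V(165) - 23598) = ((30*(-17))*(-6) - 2363)*(28 - 23598) = (-510*(-6) - 2363)*(-23570) = (3060 - 2363)*(-23570) = 697*(-23570) = -16428290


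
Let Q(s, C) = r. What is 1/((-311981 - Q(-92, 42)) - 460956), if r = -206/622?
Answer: -311/240383304 ≈ -1.2938e-6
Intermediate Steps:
r = -103/311 (r = -206*1/622 = -103/311 ≈ -0.33119)
Q(s, C) = -103/311
1/((-311981 - Q(-92, 42)) - 460956) = 1/((-311981 - 1*(-103/311)) - 460956) = 1/((-311981 + 103/311) - 460956) = 1/(-97025988/311 - 460956) = 1/(-240383304/311) = -311/240383304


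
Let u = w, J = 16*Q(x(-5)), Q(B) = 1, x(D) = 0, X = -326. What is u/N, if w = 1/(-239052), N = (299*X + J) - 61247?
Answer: 1/37938747660 ≈ 2.6358e-11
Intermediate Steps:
J = 16 (J = 16*1 = 16)
N = -158705 (N = (299*(-326) + 16) - 61247 = (-97474 + 16) - 61247 = -97458 - 61247 = -158705)
w = -1/239052 ≈ -4.1832e-6
u = -1/239052 ≈ -4.1832e-6
u/N = -1/239052/(-158705) = -1/239052*(-1/158705) = 1/37938747660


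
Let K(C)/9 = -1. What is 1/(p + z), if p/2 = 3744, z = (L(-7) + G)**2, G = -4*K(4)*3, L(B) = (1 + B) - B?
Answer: 1/19369 ≈ 5.1629e-5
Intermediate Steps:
K(C) = -9 (K(C) = 9*(-1) = -9)
L(B) = 1
G = 108 (G = -4*(-9)*3 = 36*3 = 108)
z = 11881 (z = (1 + 108)**2 = 109**2 = 11881)
p = 7488 (p = 2*3744 = 7488)
1/(p + z) = 1/(7488 + 11881) = 1/19369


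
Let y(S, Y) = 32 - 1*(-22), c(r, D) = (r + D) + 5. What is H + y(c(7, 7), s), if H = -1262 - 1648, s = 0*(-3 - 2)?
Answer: -2856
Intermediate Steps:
c(r, D) = 5 + D + r (c(r, D) = (D + r) + 5 = 5 + D + r)
s = 0 (s = 0*(-5) = 0)
y(S, Y) = 54 (y(S, Y) = 32 + 22 = 54)
H = -2910
H + y(c(7, 7), s) = -2910 + 54 = -2856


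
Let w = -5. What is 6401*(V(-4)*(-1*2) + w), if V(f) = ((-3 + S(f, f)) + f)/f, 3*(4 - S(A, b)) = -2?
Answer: -236837/6 ≈ -39473.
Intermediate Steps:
S(A, b) = 14/3 (S(A, b) = 4 - ⅓*(-2) = 4 + ⅔ = 14/3)
V(f) = (5/3 + f)/f (V(f) = ((-3 + 14/3) + f)/f = (5/3 + f)/f)
6401*(V(-4)*(-1*2) + w) = 6401*(((5/3 - 4)/(-4))*(-1*2) - 5) = 6401*(-¼*(-7/3)*(-2) - 5) = 6401*((7/12)*(-2) - 5) = 6401*(-7/6 - 5) = 6401*(-37/6) = -236837/6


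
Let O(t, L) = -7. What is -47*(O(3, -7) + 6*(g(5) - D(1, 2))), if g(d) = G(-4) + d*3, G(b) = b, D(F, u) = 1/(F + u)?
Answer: -2679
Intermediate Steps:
g(d) = -4 + 3*d (g(d) = -4 + d*3 = -4 + 3*d)
-47*(O(3, -7) + 6*(g(5) - D(1, 2))) = -47*(-7 + 6*((-4 + 3*5) - 1/(1 + 2))) = -47*(-7 + 6*((-4 + 15) - 1/3)) = -47*(-7 + 6*(11 - 1*⅓)) = -47*(-7 + 6*(11 - ⅓)) = -47*(-7 + 6*(32/3)) = -47*(-7 + 64) = -47*57 = -2679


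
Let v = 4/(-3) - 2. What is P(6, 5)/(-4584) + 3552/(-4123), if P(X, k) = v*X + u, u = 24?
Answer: -4074715/4724958 ≈ -0.86238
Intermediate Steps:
v = -10/3 (v = -⅓*4 - 2 = -4/3 - 2 = -10/3 ≈ -3.3333)
P(X, k) = 24 - 10*X/3 (P(X, k) = -10*X/3 + 24 = 24 - 10*X/3)
P(6, 5)/(-4584) + 3552/(-4123) = (24 - 10/3*6)/(-4584) + 3552/(-4123) = (24 - 20)*(-1/4584) + 3552*(-1/4123) = 4*(-1/4584) - 3552/4123 = -1/1146 - 3552/4123 = -4074715/4724958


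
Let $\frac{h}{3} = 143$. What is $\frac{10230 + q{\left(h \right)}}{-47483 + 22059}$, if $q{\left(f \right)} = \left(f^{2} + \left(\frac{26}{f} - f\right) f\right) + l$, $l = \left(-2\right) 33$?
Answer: $- \frac{5095}{12712} \approx -0.4008$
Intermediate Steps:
$h = 429$ ($h = 3 \cdot 143 = 429$)
$l = -66$
$q{\left(f \right)} = -66 + f^{2} + f \left(- f + \frac{26}{f}\right)$ ($q{\left(f \right)} = \left(f^{2} + \left(\frac{26}{f} - f\right) f\right) - 66 = \left(f^{2} + \left(- f + \frac{26}{f}\right) f\right) - 66 = \left(f^{2} + f \left(- f + \frac{26}{f}\right)\right) - 66 = -66 + f^{2} + f \left(- f + \frac{26}{f}\right)$)
$\frac{10230 + q{\left(h \right)}}{-47483 + 22059} = \frac{10230 - 40}{-47483 + 22059} = \frac{10190}{-25424} = 10190 \left(- \frac{1}{25424}\right) = - \frac{5095}{12712}$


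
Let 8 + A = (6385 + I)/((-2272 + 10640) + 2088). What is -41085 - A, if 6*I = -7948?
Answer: -1288518517/31368 ≈ -41078.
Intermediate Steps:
I = -3974/3 (I = (1/6)*(-7948) = -3974/3 ≈ -1324.7)
A = -235763/31368 (A = -8 + (6385 - 3974/3)/((-2272 + 10640) + 2088) = -8 + 15181/(3*(8368 + 2088)) = -8 + (15181/3)/10456 = -8 + (15181/3)*(1/10456) = -8 + 15181/31368 = -235763/31368 ≈ -7.5160)
-41085 - A = -41085 - 1*(-235763/31368) = -41085 + 235763/31368 = -1288518517/31368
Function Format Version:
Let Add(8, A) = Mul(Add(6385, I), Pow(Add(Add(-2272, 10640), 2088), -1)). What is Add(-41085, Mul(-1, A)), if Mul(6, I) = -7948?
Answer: Rational(-1288518517, 31368) ≈ -41078.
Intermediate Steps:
I = Rational(-3974, 3) (I = Mul(Rational(1, 6), -7948) = Rational(-3974, 3) ≈ -1324.7)
A = Rational(-235763, 31368) (A = Add(-8, Mul(Add(6385, Rational(-3974, 3)), Pow(Add(Add(-2272, 10640), 2088), -1))) = Add(-8, Mul(Rational(15181, 3), Pow(Add(8368, 2088), -1))) = Add(-8, Mul(Rational(15181, 3), Pow(10456, -1))) = Add(-8, Mul(Rational(15181, 3), Rational(1, 10456))) = Add(-8, Rational(15181, 31368)) = Rational(-235763, 31368) ≈ -7.5160)
Add(-41085, Mul(-1, A)) = Add(-41085, Mul(-1, Rational(-235763, 31368))) = Add(-41085, Rational(235763, 31368)) = Rational(-1288518517, 31368)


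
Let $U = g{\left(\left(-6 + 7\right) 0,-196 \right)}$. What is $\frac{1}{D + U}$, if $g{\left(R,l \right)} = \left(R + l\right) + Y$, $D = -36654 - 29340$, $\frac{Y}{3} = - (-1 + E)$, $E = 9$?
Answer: $- \frac{1}{66214} \approx -1.5103 \cdot 10^{-5}$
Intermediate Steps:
$Y = -24$ ($Y = 3 \left(- (-1 + 9)\right) = 3 \left(\left(-1\right) 8\right) = 3 \left(-8\right) = -24$)
$D = -65994$ ($D = -36654 - 29340 = -65994$)
$g{\left(R,l \right)} = -24 + R + l$ ($g{\left(R,l \right)} = \left(R + l\right) - 24 = -24 + R + l$)
$U = -220$ ($U = -24 + \left(-6 + 7\right) 0 - 196 = -24 + 1 \cdot 0 - 196 = -24 + 0 - 196 = -220$)
$\frac{1}{D + U} = \frac{1}{-65994 - 220} = \frac{1}{-66214} = - \frac{1}{66214}$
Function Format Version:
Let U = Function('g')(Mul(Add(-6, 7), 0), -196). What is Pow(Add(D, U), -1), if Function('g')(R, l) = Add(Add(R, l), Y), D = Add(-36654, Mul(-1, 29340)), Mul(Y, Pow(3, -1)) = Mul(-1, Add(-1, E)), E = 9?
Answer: Rational(-1, 66214) ≈ -1.5103e-5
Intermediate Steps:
Y = -24 (Y = Mul(3, Mul(-1, Add(-1, 9))) = Mul(3, Mul(-1, 8)) = Mul(3, -8) = -24)
D = -65994 (D = Add(-36654, -29340) = -65994)
Function('g')(R, l) = Add(-24, R, l) (Function('g')(R, l) = Add(Add(R, l), -24) = Add(-24, R, l))
U = -220 (U = Add(-24, Mul(Add(-6, 7), 0), -196) = Add(-24, Mul(1, 0), -196) = Add(-24, 0, -196) = -220)
Pow(Add(D, U), -1) = Pow(Add(-65994, -220), -1) = Pow(-66214, -1) = Rational(-1, 66214)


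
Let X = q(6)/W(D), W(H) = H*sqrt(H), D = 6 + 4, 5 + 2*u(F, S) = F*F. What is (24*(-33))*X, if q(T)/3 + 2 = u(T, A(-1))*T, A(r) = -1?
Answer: -54054*sqrt(10)/25 ≈ -6837.4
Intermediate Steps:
u(F, S) = -5/2 + F**2/2 (u(F, S) = -5/2 + (F*F)/2 = -5/2 + F**2/2)
D = 10
q(T) = -6 + 3*T*(-5/2 + T**2/2) (q(T) = -6 + 3*((-5/2 + T**2/2)*T) = -6 + 3*(T*(-5/2 + T**2/2)) = -6 + 3*T*(-5/2 + T**2/2))
W(H) = H**(3/2)
X = 273*sqrt(10)/100 (X = (-6 + (3/2)*6*(-5 + 6**2))/(10**(3/2)) = (-6 + (3/2)*6*(-5 + 36))/((10*sqrt(10))) = (-6 + (3/2)*6*31)*(sqrt(10)/100) = (-6 + 279)*(sqrt(10)/100) = 273*(sqrt(10)/100) = 273*sqrt(10)/100 ≈ 8.6330)
(24*(-33))*X = (24*(-33))*(273*sqrt(10)/100) = -54054*sqrt(10)/25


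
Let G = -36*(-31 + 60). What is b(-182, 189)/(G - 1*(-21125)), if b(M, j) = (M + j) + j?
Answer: 196/20081 ≈ 0.0097605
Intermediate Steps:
b(M, j) = M + 2*j
G = -1044 (G = -36*29 = -1044)
b(-182, 189)/(G - 1*(-21125)) = (-182 + 2*189)/(-1044 - 1*(-21125)) = (-182 + 378)/(-1044 + 21125) = 196/20081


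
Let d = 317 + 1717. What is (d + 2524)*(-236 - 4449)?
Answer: -21354230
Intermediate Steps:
d = 2034
(d + 2524)*(-236 - 4449) = (2034 + 2524)*(-236 - 4449) = 4558*(-4685) = -21354230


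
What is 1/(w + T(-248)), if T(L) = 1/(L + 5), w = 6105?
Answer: 243/1483514 ≈ 0.00016380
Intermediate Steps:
T(L) = 1/(5 + L)
1/(w + T(-248)) = 1/(6105 + 1/(5 - 248)) = 1/(6105 + 1/(-243)) = 1/(6105 - 1/243) = 1/(1483514/243) = 243/1483514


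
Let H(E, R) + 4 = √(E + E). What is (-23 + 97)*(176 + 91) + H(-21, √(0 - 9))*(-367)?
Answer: 21226 - 367*I*√42 ≈ 21226.0 - 2378.4*I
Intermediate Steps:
H(E, R) = -4 + √2*√E (H(E, R) = -4 + √(E + E) = -4 + √(2*E) = -4 + √2*√E)
(-23 + 97)*(176 + 91) + H(-21, √(0 - 9))*(-367) = (-23 + 97)*(176 + 91) + (-4 + √2*√(-21))*(-367) = 74*267 + (-4 + √2*(I*√21))*(-367) = 19758 + (-4 + I*√42)*(-367) = 19758 + (1468 - 367*I*√42) = 21226 - 367*I*√42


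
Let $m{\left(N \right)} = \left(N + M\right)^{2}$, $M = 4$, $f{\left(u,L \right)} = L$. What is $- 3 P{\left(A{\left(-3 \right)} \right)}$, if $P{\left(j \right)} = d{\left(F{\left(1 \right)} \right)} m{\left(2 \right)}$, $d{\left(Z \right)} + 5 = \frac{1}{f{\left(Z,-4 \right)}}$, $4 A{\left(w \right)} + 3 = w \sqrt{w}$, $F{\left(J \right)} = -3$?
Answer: $567$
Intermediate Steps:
$A{\left(w \right)} = - \frac{3}{4} + \frac{w^{\frac{3}{2}}}{4}$ ($A{\left(w \right)} = - \frac{3}{4} + \frac{w \sqrt{w}}{4} = - \frac{3}{4} + \frac{w^{\frac{3}{2}}}{4}$)
$m{\left(N \right)} = \left(4 + N\right)^{2}$ ($m{\left(N \right)} = \left(N + 4\right)^{2} = \left(4 + N\right)^{2}$)
$d{\left(Z \right)} = - \frac{21}{4}$ ($d{\left(Z \right)} = -5 + \frac{1}{-4} = -5 - \frac{1}{4} = - \frac{21}{4}$)
$P{\left(j \right)} = -189$ ($P{\left(j \right)} = - \frac{21 \left(4 + 2\right)^{2}}{4} = - \frac{21 \cdot 6^{2}}{4} = \left(- \frac{21}{4}\right) 36 = -189$)
$- 3 P{\left(A{\left(-3 \right)} \right)} = \left(-3\right) \left(-189\right) = 567$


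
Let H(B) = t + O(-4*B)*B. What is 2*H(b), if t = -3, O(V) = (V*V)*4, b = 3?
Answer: 3450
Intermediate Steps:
O(V) = 4*V² (O(V) = V²*4 = 4*V²)
H(B) = -3 + 64*B³ (H(B) = -3 + (4*(-4*B)²)*B = -3 + (4*(16*B²))*B = -3 + (64*B²)*B = -3 + 64*B³)
2*H(b) = 2*(-3 + 64*3³) = 2*(-3 + 64*27) = 2*(-3 + 1728) = 2*1725 = 3450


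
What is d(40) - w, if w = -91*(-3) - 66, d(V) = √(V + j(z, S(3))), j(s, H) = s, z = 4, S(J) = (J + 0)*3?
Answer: -207 + 2*√11 ≈ -200.37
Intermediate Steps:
S(J) = 3*J (S(J) = J*3 = 3*J)
d(V) = √(4 + V) (d(V) = √(V + 4) = √(4 + V))
w = 207 (w = 273 - 66 = 207)
d(40) - w = √(4 + 40) - 1*207 = √44 - 207 = 2*√11 - 207 = -207 + 2*√11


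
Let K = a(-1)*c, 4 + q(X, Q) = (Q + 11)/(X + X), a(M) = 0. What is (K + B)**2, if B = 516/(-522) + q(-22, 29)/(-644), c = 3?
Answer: 91362921169/94958887716 ≈ 0.96213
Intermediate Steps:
q(X, Q) = -4 + (11 + Q)/(2*X) (q(X, Q) = -4 + (Q + 11)/(X + X) = -4 + (11 + Q)/((2*X)) = -4 + (11 + Q)*(1/(2*X)) = -4 + (11 + Q)/(2*X))
B = -302263/308154 (B = 516/(-522) + ((1/2)*(11 + 29 - 8*(-22))/(-22))/(-644) = 516*(-1/522) + ((1/2)*(-1/22)*(11 + 29 + 176))*(-1/644) = -86/87 + ((1/2)*(-1/22)*216)*(-1/644) = -86/87 - 54/11*(-1/644) = -86/87 + 27/3542 = -302263/308154 ≈ -0.98088)
K = 0 (K = 0*3 = 0)
(K + B)**2 = (0 - 302263/308154)**2 = (-302263/308154)**2 = 91362921169/94958887716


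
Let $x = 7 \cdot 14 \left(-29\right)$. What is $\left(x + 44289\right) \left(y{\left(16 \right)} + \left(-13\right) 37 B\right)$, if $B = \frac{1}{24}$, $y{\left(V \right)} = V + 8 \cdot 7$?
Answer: $\frac{51684409}{24} \approx 2.1535 \cdot 10^{6}$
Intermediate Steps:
$y{\left(V \right)} = 56 + V$ ($y{\left(V \right)} = V + 56 = 56 + V$)
$B = \frac{1}{24} \approx 0.041667$
$x = -2842$ ($x = 98 \left(-29\right) = -2842$)
$\left(x + 44289\right) \left(y{\left(16 \right)} + \left(-13\right) 37 B\right) = \left(-2842 + 44289\right) \left(\left(56 + 16\right) + \left(-13\right) 37 \cdot \frac{1}{24}\right) = 41447 \left(72 - \frac{481}{24}\right) = 41447 \cdot \frac{1247}{24} = \frac{51684409}{24}$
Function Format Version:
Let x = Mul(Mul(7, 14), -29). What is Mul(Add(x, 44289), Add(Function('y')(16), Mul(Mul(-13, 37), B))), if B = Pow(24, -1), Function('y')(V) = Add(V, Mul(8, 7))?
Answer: Rational(51684409, 24) ≈ 2.1535e+6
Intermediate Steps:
Function('y')(V) = Add(56, V) (Function('y')(V) = Add(V, 56) = Add(56, V))
B = Rational(1, 24) ≈ 0.041667
x = -2842 (x = Mul(98, -29) = -2842)
Mul(Add(x, 44289), Add(Function('y')(16), Mul(Mul(-13, 37), B))) = Mul(Add(-2842, 44289), Add(Add(56, 16), Mul(Mul(-13, 37), Rational(1, 24)))) = Mul(41447, Add(72, Mul(-481, Rational(1, 24)))) = Mul(41447, Add(72, Rational(-481, 24))) = Mul(41447, Rational(1247, 24)) = Rational(51684409, 24)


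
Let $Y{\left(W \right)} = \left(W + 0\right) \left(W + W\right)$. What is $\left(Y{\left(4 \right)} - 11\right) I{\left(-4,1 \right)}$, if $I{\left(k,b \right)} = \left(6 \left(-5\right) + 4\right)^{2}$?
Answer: $14196$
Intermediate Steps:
$I{\left(k,b \right)} = 676$ ($I{\left(k,b \right)} = \left(-30 + 4\right)^{2} = \left(-26\right)^{2} = 676$)
$Y{\left(W \right)} = 2 W^{2}$ ($Y{\left(W \right)} = W 2 W = 2 W^{2}$)
$\left(Y{\left(4 \right)} - 11\right) I{\left(-4,1 \right)} = \left(2 \cdot 4^{2} - 11\right) 676 = \left(2 \cdot 16 - 11\right) 676 = \left(32 - 11\right) 676 = 21 \cdot 676 = 14196$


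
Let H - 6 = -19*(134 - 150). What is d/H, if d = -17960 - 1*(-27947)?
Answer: 9987/310 ≈ 32.216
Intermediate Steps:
d = 9987 (d = -17960 + 27947 = 9987)
H = 310 (H = 6 - 19*(134 - 150) = 6 - 19*(-16) = 6 + 304 = 310)
d/H = 9987/310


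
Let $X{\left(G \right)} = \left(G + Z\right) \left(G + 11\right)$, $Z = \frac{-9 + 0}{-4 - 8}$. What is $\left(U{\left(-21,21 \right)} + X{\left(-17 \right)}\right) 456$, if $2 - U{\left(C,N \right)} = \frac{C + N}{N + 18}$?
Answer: $45372$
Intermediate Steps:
$Z = \frac{3}{4}$ ($Z = - \frac{9}{-12} = \left(-9\right) \left(- \frac{1}{12}\right) = \frac{3}{4} \approx 0.75$)
$X{\left(G \right)} = \left(11 + G\right) \left(\frac{3}{4} + G\right)$ ($X{\left(G \right)} = \left(G + \frac{3}{4}\right) \left(G + 11\right) = \left(\frac{3}{4} + G\right) \left(11 + G\right) = \left(11 + G\right) \left(\frac{3}{4} + G\right)$)
$U{\left(C,N \right)} = 2 - \frac{C + N}{18 + N}$ ($U{\left(C,N \right)} = 2 - \frac{C + N}{N + 18} = 2 - \frac{C + N}{18 + N}$)
$\left(U{\left(-21,21 \right)} + X{\left(-17 \right)}\right) 456 = \left(\frac{36 + 21 - -21}{18 + 21} + \left(\frac{33}{4} + \left(-17\right)^{2} + \frac{47}{4} \left(-17\right)\right)\right) 456 = \left(\frac{36 + 21 + 21}{39} + \left(\frac{33}{4} + 289 - \frac{799}{4}\right)\right) 456 = \left(\frac{1}{39} \cdot 78 + \frac{195}{2}\right) 456 = \left(2 + \frac{195}{2}\right) 456 = \frac{199}{2} \cdot 456 = 45372$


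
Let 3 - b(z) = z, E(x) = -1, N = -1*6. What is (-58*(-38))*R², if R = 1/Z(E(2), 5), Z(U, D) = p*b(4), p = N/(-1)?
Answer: 551/9 ≈ 61.222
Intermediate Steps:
N = -6
b(z) = 3 - z
p = 6 (p = -6/(-1) = -6*(-1) = 6)
Z(U, D) = -6 (Z(U, D) = 6*(3 - 1*4) = 6*(3 - 4) = 6*(-1) = -6)
R = -⅙ (R = 1/(-6) = -⅙ ≈ -0.16667)
(-58*(-38))*R² = (-58*(-38))*(-⅙)² = 2204*(1/36) = 551/9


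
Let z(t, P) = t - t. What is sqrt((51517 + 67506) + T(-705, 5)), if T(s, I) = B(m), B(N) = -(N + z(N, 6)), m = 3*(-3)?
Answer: 2*sqrt(29758) ≈ 345.01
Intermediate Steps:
z(t, P) = 0
m = -9
B(N) = -N (B(N) = -(N + 0) = -N)
T(s, I) = 9 (T(s, I) = -1*(-9) = 9)
sqrt((51517 + 67506) + T(-705, 5)) = sqrt((51517 + 67506) + 9) = sqrt(119023 + 9) = sqrt(119032) = 2*sqrt(29758)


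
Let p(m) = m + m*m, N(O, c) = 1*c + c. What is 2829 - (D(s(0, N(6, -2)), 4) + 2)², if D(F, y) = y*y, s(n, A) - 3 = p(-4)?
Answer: 2505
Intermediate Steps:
N(O, c) = 2*c (N(O, c) = c + c = 2*c)
p(m) = m + m²
s(n, A) = 15 (s(n, A) = 3 - 4*(1 - 4) = 3 - 4*(-3) = 3 + 12 = 15)
D(F, y) = y²
2829 - (D(s(0, N(6, -2)), 4) + 2)² = 2829 - (4² + 2)² = 2829 - (16 + 2)² = 2829 - 1*18² = 2829 - 1*324 = 2829 - 324 = 2505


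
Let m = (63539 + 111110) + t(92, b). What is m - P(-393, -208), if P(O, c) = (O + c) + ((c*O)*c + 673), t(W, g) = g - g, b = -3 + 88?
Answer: 17177329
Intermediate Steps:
b = 85
t(W, g) = 0
P(O, c) = 673 + O + c + O*c² (P(O, c) = (O + c) + ((O*c)*c + 673) = (O + c) + (O*c² + 673) = (O + c) + (673 + O*c²) = 673 + O + c + O*c²)
m = 174649 (m = (63539 + 111110) + 0 = 174649 + 0 = 174649)
m - P(-393, -208) = 174649 - (673 - 393 - 208 - 393*(-208)²) = 174649 - (673 - 393 - 208 - 393*43264) = 174649 - (673 - 393 - 208 - 17002752) = 174649 - 1*(-17002680) = 174649 + 17002680 = 17177329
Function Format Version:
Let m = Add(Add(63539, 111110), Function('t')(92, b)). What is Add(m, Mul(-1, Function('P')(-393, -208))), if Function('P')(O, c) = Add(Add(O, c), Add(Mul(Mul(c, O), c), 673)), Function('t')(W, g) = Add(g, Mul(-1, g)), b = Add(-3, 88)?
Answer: 17177329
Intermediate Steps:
b = 85
Function('t')(W, g) = 0
Function('P')(O, c) = Add(673, O, c, Mul(O, Pow(c, 2))) (Function('P')(O, c) = Add(Add(O, c), Add(Mul(Mul(O, c), c), 673)) = Add(Add(O, c), Add(Mul(O, Pow(c, 2)), 673)) = Add(Add(O, c), Add(673, Mul(O, Pow(c, 2)))) = Add(673, O, c, Mul(O, Pow(c, 2))))
m = 174649 (m = Add(Add(63539, 111110), 0) = Add(174649, 0) = 174649)
Add(m, Mul(-1, Function('P')(-393, -208))) = Add(174649, Mul(-1, Add(673, -393, -208, Mul(-393, Pow(-208, 2))))) = Add(174649, Mul(-1, Add(673, -393, -208, Mul(-393, 43264)))) = Add(174649, Mul(-1, Add(673, -393, -208, -17002752))) = Add(174649, Mul(-1, -17002680)) = Add(174649, 17002680) = 17177329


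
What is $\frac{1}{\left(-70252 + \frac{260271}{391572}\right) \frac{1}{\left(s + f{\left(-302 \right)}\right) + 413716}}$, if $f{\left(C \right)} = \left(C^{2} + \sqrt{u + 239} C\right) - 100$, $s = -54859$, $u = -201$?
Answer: $- \frac{6525634396}{1018831699} + \frac{13139416 \sqrt{38}}{3056495097} \approx -6.3785$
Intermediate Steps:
$f{\left(C \right)} = -100 + C^{2} + C \sqrt{38}$ ($f{\left(C \right)} = \left(C^{2} + \sqrt{-201 + 239} C\right) - 100 = \left(C^{2} + \sqrt{38} C\right) - 100 = \left(C^{2} + C \sqrt{38}\right) - 100 = -100 + C^{2} + C \sqrt{38}$)
$\frac{1}{\left(-70252 + \frac{260271}{391572}\right) \frac{1}{\left(s + f{\left(-302 \right)}\right) + 413716}} = \frac{1}{\left(-70252 + \frac{260271}{391572}\right) \frac{1}{\left(-54859 - \left(100 - 91204 + 302 \sqrt{38}\right)\right) + 413716}} = \frac{1}{\left(-70252 + 260271 \cdot \frac{1}{391572}\right) \frac{1}{\left(-54859 - \left(-91104 + 302 \sqrt{38}\right)\right) + 413716}} = \frac{1}{\left(-70252 + \frac{28919}{43508}\right) \frac{1}{\left(-54859 + \left(91104 - 302 \sqrt{38}\right)\right) + 413716}} = \frac{1}{\left(- \frac{3056495097}{43508}\right) \frac{1}{\left(36245 - 302 \sqrt{38}\right) + 413716}} = \frac{1}{\left(- \frac{3056495097}{43508}\right) \frac{1}{449961 - 302 \sqrt{38}}} = - \frac{6525634396}{1018831699} + \frac{13139416 \sqrt{38}}{3056495097}$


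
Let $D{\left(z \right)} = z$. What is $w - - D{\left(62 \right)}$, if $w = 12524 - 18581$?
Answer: $-5995$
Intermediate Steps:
$w = -6057$
$w - - D{\left(62 \right)} = -6057 - \left(-1\right) 62 = -6057 - -62 = -6057 + 62 = -5995$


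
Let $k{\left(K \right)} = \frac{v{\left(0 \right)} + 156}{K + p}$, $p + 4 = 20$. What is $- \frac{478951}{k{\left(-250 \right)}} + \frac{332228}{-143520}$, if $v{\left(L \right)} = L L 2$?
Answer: $\frac{1982850751}{2760} \approx 7.1842 \cdot 10^{5}$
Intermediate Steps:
$p = 16$ ($p = -4 + 20 = 16$)
$v{\left(L \right)} = 2 L^{2}$ ($v{\left(L \right)} = L^{2} \cdot 2 = 2 L^{2}$)
$k{\left(K \right)} = \frac{156}{16 + K}$ ($k{\left(K \right)} = \frac{2 \cdot 0^{2} + 156}{K + 16} = \frac{2 \cdot 0 + 156}{16 + K} = \frac{0 + 156}{16 + K} = \frac{156}{16 + K}$)
$- \frac{478951}{k{\left(-250 \right)}} + \frac{332228}{-143520} = - \frac{478951}{156 \frac{1}{16 - 250}} + \frac{332228}{-143520} = - \frac{478951}{156 \frac{1}{-234}} + 332228 \left(- \frac{1}{143520}\right) = - \frac{478951}{156 \left(- \frac{1}{234}\right)} - \frac{6389}{2760} = - \frac{478951}{- \frac{2}{3}} - \frac{6389}{2760} = \left(-478951\right) \left(- \frac{3}{2}\right) - \frac{6389}{2760} = \frac{1436853}{2} - \frac{6389}{2760} = \frac{1982850751}{2760}$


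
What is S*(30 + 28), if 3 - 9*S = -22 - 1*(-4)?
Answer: 406/3 ≈ 135.33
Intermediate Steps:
S = 7/3 (S = 1/3 - (-22 - 1*(-4))/9 = 1/3 - (-22 + 4)/9 = 1/3 - 1/9*(-18) = 1/3 + 2 = 7/3 ≈ 2.3333)
S*(30 + 28) = 7*(30 + 28)/3 = (7/3)*58 = 406/3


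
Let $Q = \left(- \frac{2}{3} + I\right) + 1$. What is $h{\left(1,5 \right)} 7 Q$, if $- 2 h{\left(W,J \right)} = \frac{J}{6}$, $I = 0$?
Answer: $- \frac{35}{36} \approx -0.97222$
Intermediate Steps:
$h{\left(W,J \right)} = - \frac{J}{12}$ ($h{\left(W,J \right)} = - \frac{J \frac{1}{6}}{2} = - \frac{\frac{1}{6} J}{2} = - \frac{J}{12}$)
$Q = \frac{1}{3}$ ($Q = \left(- \frac{2}{3} + 0\right) + 1 = - \frac{2}{3} + 1 = \frac{1}{3} \approx 0.33333$)
$h{\left(1,5 \right)} 7 Q = \left(- \frac{1}{12}\right) 5 \cdot 7 \cdot \frac{1}{3} = \left(- \frac{5}{12}\right) 7 \cdot \frac{1}{3} = \left(- \frac{35}{12}\right) \frac{1}{3} = - \frac{35}{36}$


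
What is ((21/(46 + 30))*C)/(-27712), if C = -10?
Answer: 105/1053056 ≈ 9.9710e-5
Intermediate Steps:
((21/(46 + 30))*C)/(-27712) = ((21/(46 + 30))*(-10))/(-27712) = ((21/76)*(-10))*(-1/27712) = -105/38*(-1/27712) = 105/1053056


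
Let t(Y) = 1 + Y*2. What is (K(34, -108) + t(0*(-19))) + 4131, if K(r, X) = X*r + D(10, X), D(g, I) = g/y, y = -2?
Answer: 455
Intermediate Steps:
D(g, I) = -g/2 (D(g, I) = g/(-2) = g*(-1/2) = -g/2)
t(Y) = 1 + 2*Y
K(r, X) = -5 + X*r (K(r, X) = X*r - 1/2*10 = X*r - 5 = -5 + X*r)
(K(34, -108) + t(0*(-19))) + 4131 = ((-5 - 108*34) + (1 + 2*(0*(-19)))) + 4131 = ((-5 - 3672) + (1 + 2*0)) + 4131 = (-3677 + (1 + 0)) + 4131 = (-3677 + 1) + 4131 = -3676 + 4131 = 455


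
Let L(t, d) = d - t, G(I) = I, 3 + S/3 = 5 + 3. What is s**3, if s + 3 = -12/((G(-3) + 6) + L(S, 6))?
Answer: -1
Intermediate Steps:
S = 15 (S = -9 + 3*(5 + 3) = -9 + 3*8 = -9 + 24 = 15)
s = -1 (s = -3 - 12/((-3 + 6) + (6 - 1*15)) = -3 - 12/(3 + (6 - 15)) = -3 - 12/(3 - 9) = -3 - 12/(-6) = -3 - 12*(-1/6) = -3 + 2 = -1)
s**3 = (-1)**3 = -1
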